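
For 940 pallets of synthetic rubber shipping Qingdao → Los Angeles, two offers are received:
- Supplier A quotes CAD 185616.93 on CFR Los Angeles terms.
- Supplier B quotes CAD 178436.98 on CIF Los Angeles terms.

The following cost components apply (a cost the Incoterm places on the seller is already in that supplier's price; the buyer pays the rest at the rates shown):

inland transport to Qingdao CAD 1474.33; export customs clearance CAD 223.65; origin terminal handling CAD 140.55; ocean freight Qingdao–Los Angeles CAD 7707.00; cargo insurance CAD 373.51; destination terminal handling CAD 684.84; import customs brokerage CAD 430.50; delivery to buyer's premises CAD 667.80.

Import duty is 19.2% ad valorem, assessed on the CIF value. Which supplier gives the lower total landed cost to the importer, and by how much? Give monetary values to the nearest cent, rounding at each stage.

Supplier B is cheaper by CAD 9003.72

Supplier A (CFR):
CIF value = CFR price + insurance = 185616.93 + 373.51 = 185990.44
Import duty = 185990.44 × 19.2% = 35710.16
Buyer bears (A): 373.51 + 684.84 + 430.50 + 667.80 = 2156.65
Landed cost (A) = invoice 185616.93 + 2156.65 + duty 35710.16 = 223483.74
Supplier B (CIF):
The CIF price already equals the CIF value: 178436.98
Import duty = 178436.98 × 19.2% = 34259.90
Buyer bears (B): 684.84 + 430.50 + 667.80 = 1783.14
Landed cost (B) = invoice 178436.98 + 1783.14 + duty 34259.90 = 214480.02
Difference = |223483.74 − 214480.02| = 9003.72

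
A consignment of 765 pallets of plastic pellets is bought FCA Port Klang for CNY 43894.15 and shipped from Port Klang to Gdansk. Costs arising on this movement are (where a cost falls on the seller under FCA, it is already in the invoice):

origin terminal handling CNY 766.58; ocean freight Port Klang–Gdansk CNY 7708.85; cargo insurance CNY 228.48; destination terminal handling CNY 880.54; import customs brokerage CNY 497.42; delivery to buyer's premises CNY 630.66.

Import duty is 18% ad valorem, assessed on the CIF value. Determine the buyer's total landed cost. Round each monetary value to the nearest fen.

Total landed cost: CNY 64074.33

FCA: the seller delivers export-cleared goods to the carrier; the buyer bears costs from that point.
CIF value = FCA price + origin terminal + freight + insurance = 43894.15 + 766.58 + 7708.85 + 228.48 = 52598.06
Import duty = 52598.06 × 18% = 9467.65
Buyer bears: origin terminal 766.58 + freight 7708.85 + insurance 228.48 + destination terminal 880.54 + brokerage 497.42 + delivery 630.66 + duty 9467.65 = 20180.18
Landed cost = invoice 43894.15 + 20180.18 = 64074.33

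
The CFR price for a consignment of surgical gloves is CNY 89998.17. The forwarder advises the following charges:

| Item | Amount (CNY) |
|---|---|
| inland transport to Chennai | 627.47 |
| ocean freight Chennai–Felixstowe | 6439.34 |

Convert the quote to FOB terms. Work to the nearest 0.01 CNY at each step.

FOB price: CNY 83558.83

Not relevant to the conversion: inland to port — on the seller under both CFR and FOB; already in the CFR price and stays in the FOB price.
From CFR to FOB, the seller no longer bears: freight.
FOB price = 89998.17 − 6439.34 = 83558.83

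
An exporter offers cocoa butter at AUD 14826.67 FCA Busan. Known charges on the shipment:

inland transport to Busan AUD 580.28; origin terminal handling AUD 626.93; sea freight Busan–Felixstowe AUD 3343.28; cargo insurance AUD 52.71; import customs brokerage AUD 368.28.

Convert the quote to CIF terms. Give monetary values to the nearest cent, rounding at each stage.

CIF price: AUD 18849.59

Not relevant to the conversion: inland to port — on the seller under both FCA and CIF; already in the FCA price and stays in the CIF price. brokerage — on the buyer under both terms; not part of either seller's price.
From FCA to CIF, the seller additionally bears: origin terminal, freight, insurance.
CIF price = 14826.67 + 626.93 + 3343.28 + 52.71 = 18849.59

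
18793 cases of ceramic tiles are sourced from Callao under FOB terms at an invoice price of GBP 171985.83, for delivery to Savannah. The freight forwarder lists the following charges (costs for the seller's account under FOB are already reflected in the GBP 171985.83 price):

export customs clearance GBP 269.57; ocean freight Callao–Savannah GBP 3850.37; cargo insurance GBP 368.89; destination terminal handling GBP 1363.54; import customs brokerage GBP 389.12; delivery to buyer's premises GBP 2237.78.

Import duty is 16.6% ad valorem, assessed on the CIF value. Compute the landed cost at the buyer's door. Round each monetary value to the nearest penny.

FOB: the seller bears costs until goods are on board at the origin port; the buyer bears freight, insurance and all costs thereafter.
Already in the invoice (seller's account under FOB): export clearance — exclude.
CIF value = FOB price + freight + insurance = 171985.83 + 3850.37 + 368.89 = 176205.09
Import duty = 176205.09 × 16.6% = 29250.04
Buyer bears: freight 3850.37 + insurance 368.89 + destination terminal 1363.54 + brokerage 389.12 + delivery 2237.78 + duty 29250.04 = 37459.74
Landed cost = invoice 171985.83 + 37459.74 = 209445.57

Total landed cost: GBP 209445.57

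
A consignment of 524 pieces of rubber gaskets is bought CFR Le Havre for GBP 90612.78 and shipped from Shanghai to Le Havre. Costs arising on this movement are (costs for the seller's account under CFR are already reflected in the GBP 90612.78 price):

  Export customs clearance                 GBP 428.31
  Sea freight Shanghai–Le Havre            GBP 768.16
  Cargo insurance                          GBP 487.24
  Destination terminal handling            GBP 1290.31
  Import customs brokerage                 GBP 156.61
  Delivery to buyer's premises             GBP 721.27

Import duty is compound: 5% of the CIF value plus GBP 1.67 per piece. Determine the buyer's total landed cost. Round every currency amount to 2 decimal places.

Total landed cost: GBP 98698.29

CFR: the seller pays costs through ocean freight to the destination port, but not insurance.
Already in the invoice (seller's account under CFR): export clearance, freight — exclude.
CIF value = CFR price + insurance = 90612.78 + 487.24 = 91100.02
Ad valorem component: 91100.02 × 5% = 4555.00
Specific component: 524 × 1.67 = 875.08
Import duty = 4555.00 + 875.08 = 5430.08
Buyer bears: insurance 487.24 + destination terminal 1290.31 + brokerage 156.61 + delivery 721.27 + duty 5430.08 = 8085.51
Landed cost = invoice 90612.78 + 8085.51 = 98698.29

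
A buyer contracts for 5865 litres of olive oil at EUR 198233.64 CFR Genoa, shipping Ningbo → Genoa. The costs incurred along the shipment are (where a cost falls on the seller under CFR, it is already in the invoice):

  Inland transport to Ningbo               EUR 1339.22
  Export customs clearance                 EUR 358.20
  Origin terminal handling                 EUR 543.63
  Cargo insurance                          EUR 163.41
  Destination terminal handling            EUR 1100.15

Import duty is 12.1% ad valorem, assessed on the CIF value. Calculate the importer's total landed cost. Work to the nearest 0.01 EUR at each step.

Total landed cost: EUR 223503.24

CFR: the seller pays costs through ocean freight to the destination port, but not insurance.
Already in the invoice (seller's account under CFR): inland to port, export clearance, origin terminal — exclude.
CIF value = CFR price + insurance = 198233.64 + 163.41 = 198397.05
Import duty = 198397.05 × 12.1% = 24006.04
Buyer bears: insurance 163.41 + destination terminal 1100.15 + duty 24006.04 = 25269.60
Landed cost = invoice 198233.64 + 25269.60 = 223503.24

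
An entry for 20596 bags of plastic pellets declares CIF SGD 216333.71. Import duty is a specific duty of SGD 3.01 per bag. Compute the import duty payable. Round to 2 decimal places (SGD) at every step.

Import duty: SGD 61993.96

Import duty = 20596 × 3.01 = 61993.96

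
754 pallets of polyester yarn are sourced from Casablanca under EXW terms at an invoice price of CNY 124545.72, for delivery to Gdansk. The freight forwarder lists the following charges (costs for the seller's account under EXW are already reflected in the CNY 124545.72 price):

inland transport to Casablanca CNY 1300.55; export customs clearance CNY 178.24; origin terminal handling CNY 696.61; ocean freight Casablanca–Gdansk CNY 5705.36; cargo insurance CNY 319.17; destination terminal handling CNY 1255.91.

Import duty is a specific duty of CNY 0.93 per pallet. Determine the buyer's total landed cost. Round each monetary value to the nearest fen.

Total landed cost: CNY 134702.78

EXW: the seller makes goods available at their premises; the buyer bears all onward costs.
CIF value = EXW price + inland to port + export clearance + origin terminal + freight + insurance = 124545.72 + 1300.55 + 178.24 + 696.61 + 5705.36 + 319.17 = 132745.65
Import duty = 754 × 0.93 = 701.22
Buyer bears: inland to port 1300.55 + export clearance 178.24 + origin terminal 696.61 + freight 5705.36 + insurance 319.17 + destination terminal 1255.91 + duty 701.22 = 10157.06
Landed cost = invoice 124545.72 + 10157.06 = 134702.78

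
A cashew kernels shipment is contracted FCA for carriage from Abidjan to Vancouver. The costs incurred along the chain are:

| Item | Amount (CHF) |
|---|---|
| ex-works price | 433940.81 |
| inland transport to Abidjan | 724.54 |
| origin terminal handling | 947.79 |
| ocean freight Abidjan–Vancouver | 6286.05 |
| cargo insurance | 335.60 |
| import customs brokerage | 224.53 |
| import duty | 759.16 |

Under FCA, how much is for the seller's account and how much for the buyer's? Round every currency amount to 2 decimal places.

FCA: the seller delivers export-cleared goods to the carrier; the buyer bears costs from that point.
Seller's account: goods 433940.81 + inland to port 724.54 = 434665.35
Buyer's account: origin terminal 947.79 + freight 6286.05 + insurance 335.60 + brokerage 224.53 + duty 759.16 = 8553.13

Seller: CHF 434665.35; buyer: CHF 8553.13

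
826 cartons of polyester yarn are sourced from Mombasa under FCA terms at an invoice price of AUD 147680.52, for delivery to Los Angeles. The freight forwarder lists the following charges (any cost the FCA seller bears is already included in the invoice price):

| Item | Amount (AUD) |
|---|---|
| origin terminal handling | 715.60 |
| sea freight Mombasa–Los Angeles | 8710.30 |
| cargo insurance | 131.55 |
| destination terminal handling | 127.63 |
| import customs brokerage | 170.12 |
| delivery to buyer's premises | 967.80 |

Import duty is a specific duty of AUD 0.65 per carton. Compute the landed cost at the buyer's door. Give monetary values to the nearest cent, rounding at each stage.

FCA: the seller delivers export-cleared goods to the carrier; the buyer bears costs from that point.
CIF value = FCA price + origin terminal + freight + insurance = 147680.52 + 715.60 + 8710.30 + 131.55 = 157237.97
Import duty = 826 × 0.65 = 536.90
Buyer bears: origin terminal 715.60 + freight 8710.30 + insurance 131.55 + destination terminal 127.63 + brokerage 170.12 + delivery 967.80 + duty 536.90 = 11359.90
Landed cost = invoice 147680.52 + 11359.90 = 159040.42

Total landed cost: AUD 159040.42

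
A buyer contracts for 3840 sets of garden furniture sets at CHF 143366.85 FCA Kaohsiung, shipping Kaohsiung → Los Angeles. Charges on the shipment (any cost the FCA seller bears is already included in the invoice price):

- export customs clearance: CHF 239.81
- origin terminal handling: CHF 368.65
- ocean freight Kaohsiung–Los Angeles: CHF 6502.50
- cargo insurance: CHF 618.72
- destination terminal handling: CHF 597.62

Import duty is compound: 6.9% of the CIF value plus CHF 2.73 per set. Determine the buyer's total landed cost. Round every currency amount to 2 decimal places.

Total landed cost: CHF 172346.65

FCA: the seller delivers export-cleared goods to the carrier; the buyer bears costs from that point.
Already in the invoice (seller's account under FCA): export clearance — exclude.
CIF value = FCA price + origin terminal + freight + insurance = 143366.85 + 368.65 + 6502.50 + 618.72 = 150856.72
Ad valorem component: 150856.72 × 6.9% = 10409.11
Specific component: 3840 × 2.73 = 10483.20
Import duty = 10409.11 + 10483.20 = 20892.31
Buyer bears: origin terminal 368.65 + freight 6502.50 + insurance 618.72 + destination terminal 597.62 + duty 20892.31 = 28979.80
Landed cost = invoice 143366.85 + 28979.80 = 172346.65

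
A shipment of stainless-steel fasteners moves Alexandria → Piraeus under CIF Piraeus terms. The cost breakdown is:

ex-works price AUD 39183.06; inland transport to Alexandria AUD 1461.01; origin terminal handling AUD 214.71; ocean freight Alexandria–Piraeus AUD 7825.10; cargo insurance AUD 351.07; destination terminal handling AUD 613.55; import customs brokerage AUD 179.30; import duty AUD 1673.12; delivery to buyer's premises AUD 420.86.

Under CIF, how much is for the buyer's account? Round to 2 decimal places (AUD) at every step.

Buyer's account: AUD 2886.83

CIF: the seller pays costs through ocean freight and marine insurance to the destination port.
Seller's account: goods 39183.06 + inland to port 1461.01 + origin terminal 214.71 + freight 7825.10 + insurance 351.07 = 49034.95
Buyer's account: destination terminal 613.55 + brokerage 179.30 + duty 1673.12 + delivery 420.86 = 2886.83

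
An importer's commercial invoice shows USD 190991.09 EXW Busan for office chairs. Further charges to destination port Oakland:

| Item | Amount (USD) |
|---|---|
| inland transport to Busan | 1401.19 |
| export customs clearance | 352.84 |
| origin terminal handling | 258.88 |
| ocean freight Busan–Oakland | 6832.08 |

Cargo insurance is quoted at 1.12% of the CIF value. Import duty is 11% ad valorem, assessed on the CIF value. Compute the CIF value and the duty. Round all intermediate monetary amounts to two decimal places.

CIF value: USD 202099.60; import duty: USD 22230.96

Let C be the CIF value. C = EXW price + pre-shipment costs + freight + 1.12% × C
C − 1.12% × C = 190991.09 + 1401.19 + 352.84 + 258.88 + 6832.08
0.9888 × C = 199836.08
C = 199836.08 / 0.9888 = 202099.60
Insurance premium = 1.12% × 202099.60 = 2263.52
Import duty = 202099.60 × 11% = 22230.96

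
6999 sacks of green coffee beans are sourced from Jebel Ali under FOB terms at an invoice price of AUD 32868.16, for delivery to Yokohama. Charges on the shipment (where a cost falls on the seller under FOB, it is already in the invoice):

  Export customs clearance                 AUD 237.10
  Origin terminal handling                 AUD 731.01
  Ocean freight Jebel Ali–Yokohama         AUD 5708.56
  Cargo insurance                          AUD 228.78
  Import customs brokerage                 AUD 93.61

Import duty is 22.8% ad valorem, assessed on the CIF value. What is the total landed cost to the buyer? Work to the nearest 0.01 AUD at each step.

Total landed cost: AUD 47746.76

FOB: the seller bears costs until goods are on board at the origin port; the buyer bears freight, insurance and all costs thereafter.
Already in the invoice (seller's account under FOB): export clearance, origin terminal — exclude.
CIF value = FOB price + freight + insurance = 32868.16 + 5708.56 + 228.78 = 38805.50
Import duty = 38805.50 × 22.8% = 8847.65
Buyer bears: freight 5708.56 + insurance 228.78 + brokerage 93.61 + duty 8847.65 = 14878.60
Landed cost = invoice 32868.16 + 14878.60 = 47746.76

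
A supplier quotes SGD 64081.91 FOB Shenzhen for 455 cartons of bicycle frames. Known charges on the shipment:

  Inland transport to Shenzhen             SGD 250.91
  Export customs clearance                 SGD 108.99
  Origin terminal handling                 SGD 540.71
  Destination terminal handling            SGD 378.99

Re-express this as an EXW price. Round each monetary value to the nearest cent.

Not relevant to the conversion: destination terminal — on the buyer under both terms; not part of either seller's price.
From FOB to EXW, the seller no longer bears: inland to port, export clearance, origin terminal.
EXW price = 64081.91 − 250.91 − 108.99 − 540.71 = 63181.30

EXW price: SGD 63181.30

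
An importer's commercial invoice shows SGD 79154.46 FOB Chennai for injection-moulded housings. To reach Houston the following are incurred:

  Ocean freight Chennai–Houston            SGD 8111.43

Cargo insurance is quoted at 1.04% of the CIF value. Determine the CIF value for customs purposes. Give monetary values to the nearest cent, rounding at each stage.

Let C be the CIF value. C = FOB price + freight + 1.04% × C
C − 1.04% × C = 79154.46 + 8111.43
0.9896 × C = 87265.89
C = 87265.89 / 0.9896 = 88182.99
Insurance premium = 1.04% × 88182.99 = 917.10

CIF value: SGD 88182.99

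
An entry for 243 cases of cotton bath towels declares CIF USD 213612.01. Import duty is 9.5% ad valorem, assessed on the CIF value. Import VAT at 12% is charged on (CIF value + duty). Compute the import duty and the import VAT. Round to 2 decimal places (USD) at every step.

Import duty: USD 20293.14; import VAT: USD 28068.62

Import duty = 213612.01 × 9.5% = 20293.14
VAT base = CIF + duty = 213612.01 + 20293.14 = 233905.15
Import VAT = 233905.15 × 12% = 28068.62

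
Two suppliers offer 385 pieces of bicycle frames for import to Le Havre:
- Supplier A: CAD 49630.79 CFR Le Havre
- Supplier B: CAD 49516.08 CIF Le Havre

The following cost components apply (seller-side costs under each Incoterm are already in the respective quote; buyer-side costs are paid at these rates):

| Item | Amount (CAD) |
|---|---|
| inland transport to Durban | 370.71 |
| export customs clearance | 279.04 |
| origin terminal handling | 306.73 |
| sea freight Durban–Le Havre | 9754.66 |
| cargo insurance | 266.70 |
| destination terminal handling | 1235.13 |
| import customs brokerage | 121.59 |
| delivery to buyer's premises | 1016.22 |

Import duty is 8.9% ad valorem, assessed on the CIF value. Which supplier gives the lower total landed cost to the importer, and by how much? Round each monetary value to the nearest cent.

Supplier B is cheaper by CAD 415.36

Supplier A (CFR):
CIF value = CFR price + insurance = 49630.79 + 266.70 = 49897.49
Import duty = 49897.49 × 8.9% = 4440.88
Buyer bears (A): 266.70 + 1235.13 + 121.59 + 1016.22 = 2639.64
Landed cost (A) = invoice 49630.79 + 2639.64 + duty 4440.88 = 56711.31
Supplier B (CIF):
The CIF price already equals the CIF value: 49516.08
Import duty = 49516.08 × 8.9% = 4406.93
Buyer bears (B): 1235.13 + 121.59 + 1016.22 = 2372.94
Landed cost (B) = invoice 49516.08 + 2372.94 + duty 4406.93 = 56295.95
Difference = |56711.31 − 56295.95| = 415.36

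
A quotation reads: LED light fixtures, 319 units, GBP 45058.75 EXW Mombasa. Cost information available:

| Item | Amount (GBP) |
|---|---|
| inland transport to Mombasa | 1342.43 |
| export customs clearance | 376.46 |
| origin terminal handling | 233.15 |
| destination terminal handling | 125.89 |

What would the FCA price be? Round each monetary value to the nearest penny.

Not relevant to the conversion: origin terminal, destination terminal — on the buyer under both terms; not part of either seller's price.
From EXW to FCA, the seller additionally bears: inland to port, export clearance.
FCA price = 45058.75 + 1342.43 + 376.46 = 46777.64

FCA price: GBP 46777.64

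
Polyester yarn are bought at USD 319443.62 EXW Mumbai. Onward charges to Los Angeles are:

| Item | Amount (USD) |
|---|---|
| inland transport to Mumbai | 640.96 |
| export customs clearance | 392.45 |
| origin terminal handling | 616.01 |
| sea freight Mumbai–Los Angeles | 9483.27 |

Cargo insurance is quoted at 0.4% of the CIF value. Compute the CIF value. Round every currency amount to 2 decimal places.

Let C be the CIF value. C = EXW price + pre-shipment costs + freight + 0.4% × C
C − 0.4% × C = 319443.62 + 640.96 + 392.45 + 616.01 + 9483.27
0.996 × C = 330576.31
C = 330576.31 / 0.996 = 331903.93
Insurance premium = 0.4% × 331903.93 = 1327.62

CIF value: USD 331903.93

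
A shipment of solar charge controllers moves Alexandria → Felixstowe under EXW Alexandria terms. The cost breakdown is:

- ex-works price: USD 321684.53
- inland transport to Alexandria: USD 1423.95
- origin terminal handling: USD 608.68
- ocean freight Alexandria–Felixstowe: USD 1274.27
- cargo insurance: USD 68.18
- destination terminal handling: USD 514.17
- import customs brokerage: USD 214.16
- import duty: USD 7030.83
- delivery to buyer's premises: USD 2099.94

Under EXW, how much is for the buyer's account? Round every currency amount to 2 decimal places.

Buyer's account: USD 13234.18

EXW: the seller makes goods available at their premises; the buyer bears all onward costs.
Seller's account: goods 321684.53 = 321684.53
Buyer's account: inland to port 1423.95 + origin terminal 608.68 + freight 1274.27 + insurance 68.18 + destination terminal 514.17 + brokerage 214.16 + duty 7030.83 + delivery 2099.94 = 13234.18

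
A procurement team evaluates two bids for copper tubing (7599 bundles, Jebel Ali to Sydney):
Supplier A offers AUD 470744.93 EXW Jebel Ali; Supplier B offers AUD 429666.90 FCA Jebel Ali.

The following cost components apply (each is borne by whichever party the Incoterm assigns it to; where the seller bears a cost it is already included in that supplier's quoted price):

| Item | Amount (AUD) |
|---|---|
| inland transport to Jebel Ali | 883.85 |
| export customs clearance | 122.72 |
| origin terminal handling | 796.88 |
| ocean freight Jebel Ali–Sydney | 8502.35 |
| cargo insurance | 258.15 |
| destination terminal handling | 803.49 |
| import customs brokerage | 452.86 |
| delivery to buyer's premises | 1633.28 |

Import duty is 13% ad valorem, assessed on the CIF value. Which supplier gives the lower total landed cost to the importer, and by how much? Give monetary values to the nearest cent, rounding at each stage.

Supplier A (EXW):
CIF value = EXW price + inland to port + export clearance + origin terminal + freight + insurance = 470744.93 + 883.85 + 122.72 + 796.88 + 8502.35 + 258.15 = 481308.88
Import duty = 481308.88 × 13% = 62570.15
Buyer bears (A): 883.85 + 122.72 + 796.88 + 8502.35 + 258.15 + 803.49 + 452.86 + 1633.28 = 13453.58
Landed cost (A) = invoice 470744.93 + 13453.58 + duty 62570.15 = 546768.66
Supplier B (FCA):
CIF value = FCA price + origin terminal + freight + insurance = 429666.90 + 796.88 + 8502.35 + 258.15 = 439224.28
Import duty = 439224.28 × 13% = 57099.16
Buyer bears (B): 796.88 + 8502.35 + 258.15 + 803.49 + 452.86 + 1633.28 = 12447.01
Landed cost (B) = invoice 429666.90 + 12447.01 + duty 57099.16 = 499213.07
Difference = |546768.66 − 499213.07| = 47555.59

Supplier B is cheaper by AUD 47555.59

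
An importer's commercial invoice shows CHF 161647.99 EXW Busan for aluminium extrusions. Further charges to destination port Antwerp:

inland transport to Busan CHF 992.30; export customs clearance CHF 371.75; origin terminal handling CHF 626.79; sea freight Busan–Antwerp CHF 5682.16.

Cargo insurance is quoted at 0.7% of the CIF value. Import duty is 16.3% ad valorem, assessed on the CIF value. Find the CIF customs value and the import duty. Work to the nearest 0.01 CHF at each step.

CIF value: CHF 170514.59; import duty: CHF 27793.88

Let C be the CIF value. C = EXW price + pre-shipment costs + freight + 0.7% × C
C − 0.7% × C = 161647.99 + 992.30 + 371.75 + 626.79 + 5682.16
0.993 × C = 169320.99
C = 169320.99 / 0.993 = 170514.59
Insurance premium = 0.7% × 170514.59 = 1193.60
Import duty = 170514.59 × 16.3% = 27793.88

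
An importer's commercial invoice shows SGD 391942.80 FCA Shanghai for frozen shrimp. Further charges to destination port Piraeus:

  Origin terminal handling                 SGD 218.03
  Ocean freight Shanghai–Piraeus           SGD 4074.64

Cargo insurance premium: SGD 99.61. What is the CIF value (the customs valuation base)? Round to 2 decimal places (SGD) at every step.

CIF value: SGD 396335.08

CIF = FCA price + pre-shipment costs + freight + insurance
CIF = 391942.80 + 218.03 + 4074.64 + 99.61 = 396335.08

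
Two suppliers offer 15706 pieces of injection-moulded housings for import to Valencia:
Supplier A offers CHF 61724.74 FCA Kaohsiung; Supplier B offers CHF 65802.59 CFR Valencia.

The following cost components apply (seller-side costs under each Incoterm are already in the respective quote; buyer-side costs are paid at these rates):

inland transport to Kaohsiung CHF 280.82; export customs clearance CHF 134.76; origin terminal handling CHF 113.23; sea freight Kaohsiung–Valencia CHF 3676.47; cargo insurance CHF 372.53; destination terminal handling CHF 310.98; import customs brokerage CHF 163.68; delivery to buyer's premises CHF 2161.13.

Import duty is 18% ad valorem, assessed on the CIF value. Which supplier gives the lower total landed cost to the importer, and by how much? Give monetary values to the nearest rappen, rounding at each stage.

Supplier A (FCA):
CIF value = FCA price + origin terminal + freight + insurance = 61724.74 + 113.23 + 3676.47 + 372.53 = 65886.97
Import duty = 65886.97 × 18% = 11859.65
Buyer bears (A): 113.23 + 3676.47 + 372.53 + 310.98 + 163.68 + 2161.13 = 6798.02
Landed cost (A) = invoice 61724.74 + 6798.02 + duty 11859.65 = 80382.41
Supplier B (CFR):
CIF value = CFR price + insurance = 65802.59 + 372.53 = 66175.12
Import duty = 66175.12 × 18% = 11911.52
Buyer bears (B): 372.53 + 310.98 + 163.68 + 2161.13 = 3008.32
Landed cost (B) = invoice 65802.59 + 3008.32 + duty 11911.52 = 80722.43
Difference = |80382.41 − 80722.43| = 340.02

Supplier A is cheaper by CHF 340.02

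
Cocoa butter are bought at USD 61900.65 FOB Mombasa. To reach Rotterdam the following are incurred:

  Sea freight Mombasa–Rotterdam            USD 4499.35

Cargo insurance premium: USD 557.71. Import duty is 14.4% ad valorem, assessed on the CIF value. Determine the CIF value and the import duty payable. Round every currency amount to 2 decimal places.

CIF value: USD 66957.71; import duty: USD 9641.91

CIF = FOB price + freight + insurance
CIF = 61900.65 + 4499.35 + 557.71 = 66957.71
Import duty = 66957.71 × 14.4% = 9641.91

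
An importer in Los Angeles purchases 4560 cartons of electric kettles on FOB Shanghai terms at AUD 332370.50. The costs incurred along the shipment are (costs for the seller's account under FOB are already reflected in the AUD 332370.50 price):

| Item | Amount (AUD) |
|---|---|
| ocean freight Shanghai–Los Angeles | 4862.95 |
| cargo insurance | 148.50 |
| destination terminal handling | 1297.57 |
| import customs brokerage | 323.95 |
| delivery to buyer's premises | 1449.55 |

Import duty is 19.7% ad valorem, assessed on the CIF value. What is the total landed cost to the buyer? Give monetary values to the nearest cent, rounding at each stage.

Total landed cost: AUD 406917.26

FOB: the seller bears costs until goods are on board at the origin port; the buyer bears freight, insurance and all costs thereafter.
CIF value = FOB price + freight + insurance = 332370.50 + 4862.95 + 148.50 = 337381.95
Import duty = 337381.95 × 19.7% = 66464.24
Buyer bears: freight 4862.95 + insurance 148.50 + destination terminal 1297.57 + brokerage 323.95 + delivery 1449.55 + duty 66464.24 = 74546.76
Landed cost = invoice 332370.50 + 74546.76 = 406917.26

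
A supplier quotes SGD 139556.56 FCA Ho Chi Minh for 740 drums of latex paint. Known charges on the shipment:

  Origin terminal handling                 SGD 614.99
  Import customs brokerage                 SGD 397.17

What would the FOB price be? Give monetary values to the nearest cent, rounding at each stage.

Not relevant to the conversion: brokerage — on the buyer under both terms; not part of either seller's price.
From FCA to FOB, the seller additionally bears: origin terminal.
FOB price = 139556.56 + 614.99 = 140171.55

FOB price: SGD 140171.55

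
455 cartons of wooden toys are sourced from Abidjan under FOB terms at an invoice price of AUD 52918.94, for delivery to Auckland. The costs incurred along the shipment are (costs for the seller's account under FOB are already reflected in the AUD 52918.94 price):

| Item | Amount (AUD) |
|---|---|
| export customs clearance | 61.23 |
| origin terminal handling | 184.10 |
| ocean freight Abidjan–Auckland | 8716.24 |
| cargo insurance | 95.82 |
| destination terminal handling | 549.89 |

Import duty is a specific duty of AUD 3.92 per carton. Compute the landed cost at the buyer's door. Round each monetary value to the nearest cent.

Total landed cost: AUD 64064.49

FOB: the seller bears costs until goods are on board at the origin port; the buyer bears freight, insurance and all costs thereafter.
Already in the invoice (seller's account under FOB): export clearance, origin terminal — exclude.
CIF value = FOB price + freight + insurance = 52918.94 + 8716.24 + 95.82 = 61731.00
Import duty = 455 × 3.92 = 1783.60
Buyer bears: freight 8716.24 + insurance 95.82 + destination terminal 549.89 + duty 1783.60 = 11145.55
Landed cost = invoice 52918.94 + 11145.55 = 64064.49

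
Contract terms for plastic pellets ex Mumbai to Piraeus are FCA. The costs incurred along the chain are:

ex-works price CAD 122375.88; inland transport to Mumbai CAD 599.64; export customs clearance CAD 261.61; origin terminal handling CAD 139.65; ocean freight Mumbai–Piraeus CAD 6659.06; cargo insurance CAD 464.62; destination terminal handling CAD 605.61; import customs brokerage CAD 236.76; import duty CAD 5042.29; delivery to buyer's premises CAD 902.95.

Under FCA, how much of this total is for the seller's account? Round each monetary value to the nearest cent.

FCA: the seller delivers export-cleared goods to the carrier; the buyer bears costs from that point.
Seller's account: goods 122375.88 + inland to port 599.64 + export clearance 261.61 = 123237.13
Buyer's account: origin terminal 139.65 + freight 6659.06 + insurance 464.62 + destination terminal 605.61 + brokerage 236.76 + duty 5042.29 + delivery 902.95 = 14050.94

Seller's account: CAD 123237.13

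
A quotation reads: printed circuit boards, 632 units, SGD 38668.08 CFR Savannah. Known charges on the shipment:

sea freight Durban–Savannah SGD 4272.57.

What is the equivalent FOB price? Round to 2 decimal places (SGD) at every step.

From CFR to FOB, the seller no longer bears: freight.
FOB price = 38668.08 − 4272.57 = 34395.51

FOB price: SGD 34395.51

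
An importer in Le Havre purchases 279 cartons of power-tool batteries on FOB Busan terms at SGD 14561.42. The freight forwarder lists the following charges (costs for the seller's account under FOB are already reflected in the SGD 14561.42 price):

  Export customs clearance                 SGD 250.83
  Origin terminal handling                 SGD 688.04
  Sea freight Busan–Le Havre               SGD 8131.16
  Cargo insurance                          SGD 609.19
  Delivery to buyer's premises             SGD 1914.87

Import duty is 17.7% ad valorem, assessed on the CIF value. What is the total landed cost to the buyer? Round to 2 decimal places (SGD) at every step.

FOB: the seller bears costs until goods are on board at the origin port; the buyer bears freight, insurance and all costs thereafter.
Already in the invoice (seller's account under FOB): export clearance, origin terminal — exclude.
CIF value = FOB price + freight + insurance = 14561.42 + 8131.16 + 609.19 = 23301.77
Import duty = 23301.77 × 17.7% = 4124.41
Buyer bears: freight 8131.16 + insurance 609.19 + delivery 1914.87 + duty 4124.41 = 14779.63
Landed cost = invoice 14561.42 + 14779.63 = 29341.05

Total landed cost: SGD 29341.05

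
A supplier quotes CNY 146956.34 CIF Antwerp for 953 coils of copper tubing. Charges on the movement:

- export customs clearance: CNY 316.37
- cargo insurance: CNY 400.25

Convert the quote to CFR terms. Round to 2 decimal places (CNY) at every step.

Not relevant to the conversion: export clearance — on the seller under both CIF and CFR; already in the CIF price and stays in the CFR price.
From CIF to CFR, the seller no longer bears: insurance.
CFR price = 146956.34 − 400.25 = 146556.09

CFR price: CNY 146556.09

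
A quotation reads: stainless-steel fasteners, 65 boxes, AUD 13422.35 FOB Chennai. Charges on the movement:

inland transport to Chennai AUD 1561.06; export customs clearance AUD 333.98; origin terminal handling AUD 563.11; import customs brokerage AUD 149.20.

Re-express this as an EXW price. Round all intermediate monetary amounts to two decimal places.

EXW price: AUD 10964.20

Not relevant to the conversion: brokerage — on the buyer under both terms; not part of either seller's price.
From FOB to EXW, the seller no longer bears: inland to port, export clearance, origin terminal.
EXW price = 13422.35 − 1561.06 − 333.98 − 563.11 = 10964.20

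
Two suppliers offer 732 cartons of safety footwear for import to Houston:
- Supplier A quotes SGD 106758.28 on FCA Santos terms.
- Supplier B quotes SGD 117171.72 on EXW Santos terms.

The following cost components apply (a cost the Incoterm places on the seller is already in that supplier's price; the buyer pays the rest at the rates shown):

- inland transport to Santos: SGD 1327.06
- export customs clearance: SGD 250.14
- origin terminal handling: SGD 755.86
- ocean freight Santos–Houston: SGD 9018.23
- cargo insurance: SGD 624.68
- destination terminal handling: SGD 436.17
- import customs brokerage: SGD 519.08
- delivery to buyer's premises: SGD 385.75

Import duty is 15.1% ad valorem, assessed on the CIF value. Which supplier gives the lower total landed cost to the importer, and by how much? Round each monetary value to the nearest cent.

Supplier A (FCA):
CIF value = FCA price + origin terminal + freight + insurance = 106758.28 + 755.86 + 9018.23 + 624.68 = 117157.05
Import duty = 117157.05 × 15.1% = 17690.71
Buyer bears (A): 755.86 + 9018.23 + 624.68 + 436.17 + 519.08 + 385.75 = 11739.77
Landed cost (A) = invoice 106758.28 + 11739.77 + duty 17690.71 = 136188.76
Supplier B (EXW):
CIF value = EXW price + inland to port + export clearance + origin terminal + freight + insurance = 117171.72 + 1327.06 + 250.14 + 755.86 + 9018.23 + 624.68 = 129147.69
Import duty = 129147.69 × 15.1% = 19501.30
Buyer bears (B): 1327.06 + 250.14 + 755.86 + 9018.23 + 624.68 + 436.17 + 519.08 + 385.75 = 13316.97
Landed cost (B) = invoice 117171.72 + 13316.97 + duty 19501.30 = 149989.99
Difference = |136188.76 − 149989.99| = 13801.23

Supplier A is cheaper by SGD 13801.23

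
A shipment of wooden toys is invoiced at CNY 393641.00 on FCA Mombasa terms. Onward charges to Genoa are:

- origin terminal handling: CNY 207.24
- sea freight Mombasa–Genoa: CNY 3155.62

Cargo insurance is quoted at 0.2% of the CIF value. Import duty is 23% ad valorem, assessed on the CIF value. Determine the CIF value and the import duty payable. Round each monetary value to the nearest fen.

CIF value: CNY 397799.46; import duty: CNY 91493.88

Let C be the CIF value. C = FCA price + pre-shipment costs + freight + 0.2% × C
C − 0.2% × C = 393641.00 + 207.24 + 3155.62
0.998 × C = 397003.86
C = 397003.86 / 0.998 = 397799.46
Insurance premium = 0.2% × 397799.46 = 795.60
Import duty = 397799.46 × 23% = 91493.88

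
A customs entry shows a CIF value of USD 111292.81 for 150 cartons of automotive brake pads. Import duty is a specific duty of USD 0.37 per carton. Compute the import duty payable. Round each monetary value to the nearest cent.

Import duty: USD 55.50

Import duty = 150 × 0.37 = 55.50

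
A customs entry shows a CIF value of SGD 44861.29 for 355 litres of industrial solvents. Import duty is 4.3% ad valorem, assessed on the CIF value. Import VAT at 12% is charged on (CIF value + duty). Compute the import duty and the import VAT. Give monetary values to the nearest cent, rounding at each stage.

Import duty = 44861.29 × 4.3% = 1929.04
VAT base = CIF + duty = 44861.29 + 1929.04 = 46790.33
Import VAT = 46790.33 × 12% = 5614.84

Import duty: SGD 1929.04; import VAT: SGD 5614.84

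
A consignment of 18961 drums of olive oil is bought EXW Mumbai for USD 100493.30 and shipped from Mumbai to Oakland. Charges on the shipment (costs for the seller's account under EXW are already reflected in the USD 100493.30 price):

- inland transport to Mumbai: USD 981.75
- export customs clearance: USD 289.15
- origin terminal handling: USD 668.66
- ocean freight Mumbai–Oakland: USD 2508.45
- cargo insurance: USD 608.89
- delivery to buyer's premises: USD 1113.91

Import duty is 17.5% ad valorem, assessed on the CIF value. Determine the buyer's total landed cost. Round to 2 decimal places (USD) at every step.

Total landed cost: USD 125135.40

EXW: the seller makes goods available at their premises; the buyer bears all onward costs.
CIF value = EXW price + inland to port + export clearance + origin terminal + freight + insurance = 100493.30 + 981.75 + 289.15 + 668.66 + 2508.45 + 608.89 = 105550.20
Import duty = 105550.20 × 17.5% = 18471.29
Buyer bears: inland to port 981.75 + export clearance 289.15 + origin terminal 668.66 + freight 2508.45 + insurance 608.89 + delivery 1113.91 + duty 18471.29 = 24642.10
Landed cost = invoice 100493.30 + 24642.10 = 125135.40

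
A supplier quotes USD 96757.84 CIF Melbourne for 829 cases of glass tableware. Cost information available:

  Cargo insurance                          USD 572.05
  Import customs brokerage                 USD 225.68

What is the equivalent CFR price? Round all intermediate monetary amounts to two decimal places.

Not relevant to the conversion: brokerage — on the buyer under both terms; not part of either seller's price.
From CIF to CFR, the seller no longer bears: insurance.
CFR price = 96757.84 − 572.05 = 96185.79

CFR price: USD 96185.79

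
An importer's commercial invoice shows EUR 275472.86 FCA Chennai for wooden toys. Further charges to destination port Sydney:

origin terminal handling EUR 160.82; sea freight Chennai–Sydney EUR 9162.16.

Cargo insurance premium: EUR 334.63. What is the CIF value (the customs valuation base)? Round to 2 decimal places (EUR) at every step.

CIF = FCA price + pre-shipment costs + freight + insurance
CIF = 275472.86 + 160.82 + 9162.16 + 334.63 = 285130.47

CIF value: EUR 285130.47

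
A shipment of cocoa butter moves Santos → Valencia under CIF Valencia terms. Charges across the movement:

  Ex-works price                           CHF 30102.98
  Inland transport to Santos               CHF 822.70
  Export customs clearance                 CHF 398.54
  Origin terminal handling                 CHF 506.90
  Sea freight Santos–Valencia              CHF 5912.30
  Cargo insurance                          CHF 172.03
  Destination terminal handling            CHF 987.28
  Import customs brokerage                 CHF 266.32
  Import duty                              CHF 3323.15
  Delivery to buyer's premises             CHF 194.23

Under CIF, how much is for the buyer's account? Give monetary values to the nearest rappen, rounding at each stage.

Buyer's account: CHF 4770.98

CIF: the seller pays costs through ocean freight and marine insurance to the destination port.
Seller's account: goods 30102.98 + inland to port 822.70 + export clearance 398.54 + origin terminal 506.90 + freight 5912.30 + insurance 172.03 = 37915.45
Buyer's account: destination terminal 987.28 + brokerage 266.32 + duty 3323.15 + delivery 194.23 = 4770.98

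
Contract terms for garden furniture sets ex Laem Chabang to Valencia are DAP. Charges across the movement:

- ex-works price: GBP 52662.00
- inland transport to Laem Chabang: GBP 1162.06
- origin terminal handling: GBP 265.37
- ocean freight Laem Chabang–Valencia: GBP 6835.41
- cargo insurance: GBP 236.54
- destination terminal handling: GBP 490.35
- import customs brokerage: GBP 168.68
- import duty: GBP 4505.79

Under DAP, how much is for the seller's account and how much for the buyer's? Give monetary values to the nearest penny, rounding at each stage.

DAP: the seller bears all costs to the named destination except import duty and clearance.
Seller's account: goods 52662.00 + inland to port 1162.06 + origin terminal 265.37 + freight 6835.41 + insurance 236.54 + destination terminal 490.35 = 61651.73
Buyer's account: brokerage 168.68 + duty 4505.79 = 4674.47

Seller: GBP 61651.73; buyer: GBP 4674.47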